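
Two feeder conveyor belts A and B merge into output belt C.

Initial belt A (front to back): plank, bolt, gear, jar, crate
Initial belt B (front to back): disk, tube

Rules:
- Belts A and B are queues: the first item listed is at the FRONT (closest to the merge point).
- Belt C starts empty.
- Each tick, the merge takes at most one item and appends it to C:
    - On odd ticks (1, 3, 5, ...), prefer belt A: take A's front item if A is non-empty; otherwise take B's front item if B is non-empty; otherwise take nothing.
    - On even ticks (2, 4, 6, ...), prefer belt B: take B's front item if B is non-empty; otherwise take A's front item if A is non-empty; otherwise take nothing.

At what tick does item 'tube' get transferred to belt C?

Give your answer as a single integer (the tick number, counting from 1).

Answer: 4

Derivation:
Tick 1: prefer A, take plank from A; A=[bolt,gear,jar,crate] B=[disk,tube] C=[plank]
Tick 2: prefer B, take disk from B; A=[bolt,gear,jar,crate] B=[tube] C=[plank,disk]
Tick 3: prefer A, take bolt from A; A=[gear,jar,crate] B=[tube] C=[plank,disk,bolt]
Tick 4: prefer B, take tube from B; A=[gear,jar,crate] B=[-] C=[plank,disk,bolt,tube]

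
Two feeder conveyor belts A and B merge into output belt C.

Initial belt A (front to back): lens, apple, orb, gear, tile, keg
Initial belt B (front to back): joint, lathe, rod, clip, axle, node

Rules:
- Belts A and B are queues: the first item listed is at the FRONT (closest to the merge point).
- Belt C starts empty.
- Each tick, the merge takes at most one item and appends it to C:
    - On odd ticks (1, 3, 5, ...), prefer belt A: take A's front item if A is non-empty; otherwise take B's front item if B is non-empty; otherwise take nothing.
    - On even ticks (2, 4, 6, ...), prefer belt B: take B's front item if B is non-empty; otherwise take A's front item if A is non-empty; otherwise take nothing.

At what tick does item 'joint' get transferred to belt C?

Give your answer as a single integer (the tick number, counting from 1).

Tick 1: prefer A, take lens from A; A=[apple,orb,gear,tile,keg] B=[joint,lathe,rod,clip,axle,node] C=[lens]
Tick 2: prefer B, take joint from B; A=[apple,orb,gear,tile,keg] B=[lathe,rod,clip,axle,node] C=[lens,joint]

Answer: 2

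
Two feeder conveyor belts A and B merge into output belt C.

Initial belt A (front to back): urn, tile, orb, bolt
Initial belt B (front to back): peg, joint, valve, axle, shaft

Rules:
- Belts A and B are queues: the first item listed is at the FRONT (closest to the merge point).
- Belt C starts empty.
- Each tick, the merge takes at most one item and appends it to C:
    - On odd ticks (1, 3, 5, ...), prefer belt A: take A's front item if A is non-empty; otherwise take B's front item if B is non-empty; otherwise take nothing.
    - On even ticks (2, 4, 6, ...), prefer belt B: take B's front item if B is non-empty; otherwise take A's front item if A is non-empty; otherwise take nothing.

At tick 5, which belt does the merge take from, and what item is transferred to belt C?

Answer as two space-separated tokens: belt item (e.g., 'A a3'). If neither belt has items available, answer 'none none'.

Tick 1: prefer A, take urn from A; A=[tile,orb,bolt] B=[peg,joint,valve,axle,shaft] C=[urn]
Tick 2: prefer B, take peg from B; A=[tile,orb,bolt] B=[joint,valve,axle,shaft] C=[urn,peg]
Tick 3: prefer A, take tile from A; A=[orb,bolt] B=[joint,valve,axle,shaft] C=[urn,peg,tile]
Tick 4: prefer B, take joint from B; A=[orb,bolt] B=[valve,axle,shaft] C=[urn,peg,tile,joint]
Tick 5: prefer A, take orb from A; A=[bolt] B=[valve,axle,shaft] C=[urn,peg,tile,joint,orb]

Answer: A orb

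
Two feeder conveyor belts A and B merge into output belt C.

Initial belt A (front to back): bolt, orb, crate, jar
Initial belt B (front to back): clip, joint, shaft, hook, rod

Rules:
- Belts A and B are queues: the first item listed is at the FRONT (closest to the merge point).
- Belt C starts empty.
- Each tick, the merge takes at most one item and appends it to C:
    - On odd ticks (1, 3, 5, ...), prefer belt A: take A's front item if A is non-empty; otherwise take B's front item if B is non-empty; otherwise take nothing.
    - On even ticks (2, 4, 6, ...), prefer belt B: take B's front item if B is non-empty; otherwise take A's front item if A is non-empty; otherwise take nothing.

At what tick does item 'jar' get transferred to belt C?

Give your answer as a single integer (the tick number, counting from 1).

Answer: 7

Derivation:
Tick 1: prefer A, take bolt from A; A=[orb,crate,jar] B=[clip,joint,shaft,hook,rod] C=[bolt]
Tick 2: prefer B, take clip from B; A=[orb,crate,jar] B=[joint,shaft,hook,rod] C=[bolt,clip]
Tick 3: prefer A, take orb from A; A=[crate,jar] B=[joint,shaft,hook,rod] C=[bolt,clip,orb]
Tick 4: prefer B, take joint from B; A=[crate,jar] B=[shaft,hook,rod] C=[bolt,clip,orb,joint]
Tick 5: prefer A, take crate from A; A=[jar] B=[shaft,hook,rod] C=[bolt,clip,orb,joint,crate]
Tick 6: prefer B, take shaft from B; A=[jar] B=[hook,rod] C=[bolt,clip,orb,joint,crate,shaft]
Tick 7: prefer A, take jar from A; A=[-] B=[hook,rod] C=[bolt,clip,orb,joint,crate,shaft,jar]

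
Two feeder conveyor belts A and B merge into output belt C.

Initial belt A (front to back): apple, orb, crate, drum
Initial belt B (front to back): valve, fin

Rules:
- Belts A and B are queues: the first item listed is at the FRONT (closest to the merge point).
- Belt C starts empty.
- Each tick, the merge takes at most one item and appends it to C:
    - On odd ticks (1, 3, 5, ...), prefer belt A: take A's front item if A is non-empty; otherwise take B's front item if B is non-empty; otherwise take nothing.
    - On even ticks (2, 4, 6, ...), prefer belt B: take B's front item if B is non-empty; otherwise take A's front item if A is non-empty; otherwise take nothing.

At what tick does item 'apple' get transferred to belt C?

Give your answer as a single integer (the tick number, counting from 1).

Tick 1: prefer A, take apple from A; A=[orb,crate,drum] B=[valve,fin] C=[apple]

Answer: 1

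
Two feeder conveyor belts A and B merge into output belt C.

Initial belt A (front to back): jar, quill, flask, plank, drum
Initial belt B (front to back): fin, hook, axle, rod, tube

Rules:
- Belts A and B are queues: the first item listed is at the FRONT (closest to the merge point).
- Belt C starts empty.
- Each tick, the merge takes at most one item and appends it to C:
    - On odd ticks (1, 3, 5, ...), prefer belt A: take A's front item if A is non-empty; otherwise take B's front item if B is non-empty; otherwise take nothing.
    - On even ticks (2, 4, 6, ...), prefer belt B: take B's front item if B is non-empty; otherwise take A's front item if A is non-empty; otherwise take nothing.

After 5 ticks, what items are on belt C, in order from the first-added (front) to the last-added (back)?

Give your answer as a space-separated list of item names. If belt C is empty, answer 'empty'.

Tick 1: prefer A, take jar from A; A=[quill,flask,plank,drum] B=[fin,hook,axle,rod,tube] C=[jar]
Tick 2: prefer B, take fin from B; A=[quill,flask,plank,drum] B=[hook,axle,rod,tube] C=[jar,fin]
Tick 3: prefer A, take quill from A; A=[flask,plank,drum] B=[hook,axle,rod,tube] C=[jar,fin,quill]
Tick 4: prefer B, take hook from B; A=[flask,plank,drum] B=[axle,rod,tube] C=[jar,fin,quill,hook]
Tick 5: prefer A, take flask from A; A=[plank,drum] B=[axle,rod,tube] C=[jar,fin,quill,hook,flask]

Answer: jar fin quill hook flask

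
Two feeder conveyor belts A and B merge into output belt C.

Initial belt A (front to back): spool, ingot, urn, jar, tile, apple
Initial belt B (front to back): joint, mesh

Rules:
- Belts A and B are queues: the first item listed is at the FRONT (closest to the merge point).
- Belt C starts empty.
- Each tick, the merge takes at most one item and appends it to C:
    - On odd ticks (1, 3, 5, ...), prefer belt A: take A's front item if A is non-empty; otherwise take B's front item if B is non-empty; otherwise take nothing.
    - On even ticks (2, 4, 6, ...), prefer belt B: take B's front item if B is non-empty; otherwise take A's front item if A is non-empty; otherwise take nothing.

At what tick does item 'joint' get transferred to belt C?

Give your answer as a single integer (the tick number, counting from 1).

Tick 1: prefer A, take spool from A; A=[ingot,urn,jar,tile,apple] B=[joint,mesh] C=[spool]
Tick 2: prefer B, take joint from B; A=[ingot,urn,jar,tile,apple] B=[mesh] C=[spool,joint]

Answer: 2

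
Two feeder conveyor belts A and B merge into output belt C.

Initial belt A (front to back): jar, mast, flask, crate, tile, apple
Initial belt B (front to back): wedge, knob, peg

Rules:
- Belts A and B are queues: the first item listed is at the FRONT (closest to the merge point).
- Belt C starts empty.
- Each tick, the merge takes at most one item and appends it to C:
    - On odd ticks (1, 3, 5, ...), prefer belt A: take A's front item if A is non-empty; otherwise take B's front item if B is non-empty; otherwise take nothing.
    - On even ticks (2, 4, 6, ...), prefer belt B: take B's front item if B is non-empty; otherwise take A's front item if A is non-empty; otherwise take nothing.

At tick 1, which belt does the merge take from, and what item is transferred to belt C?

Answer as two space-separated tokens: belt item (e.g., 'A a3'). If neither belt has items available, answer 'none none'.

Tick 1: prefer A, take jar from A; A=[mast,flask,crate,tile,apple] B=[wedge,knob,peg] C=[jar]

Answer: A jar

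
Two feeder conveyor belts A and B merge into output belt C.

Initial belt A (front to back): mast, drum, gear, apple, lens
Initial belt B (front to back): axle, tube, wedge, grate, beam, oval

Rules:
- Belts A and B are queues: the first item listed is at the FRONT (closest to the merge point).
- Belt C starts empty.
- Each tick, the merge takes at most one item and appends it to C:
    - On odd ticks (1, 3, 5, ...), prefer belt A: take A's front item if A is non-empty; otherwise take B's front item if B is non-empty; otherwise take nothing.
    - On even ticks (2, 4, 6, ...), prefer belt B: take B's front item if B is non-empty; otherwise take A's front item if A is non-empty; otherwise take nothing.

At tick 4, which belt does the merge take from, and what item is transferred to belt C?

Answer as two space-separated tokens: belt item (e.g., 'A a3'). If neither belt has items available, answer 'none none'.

Answer: B tube

Derivation:
Tick 1: prefer A, take mast from A; A=[drum,gear,apple,lens] B=[axle,tube,wedge,grate,beam,oval] C=[mast]
Tick 2: prefer B, take axle from B; A=[drum,gear,apple,lens] B=[tube,wedge,grate,beam,oval] C=[mast,axle]
Tick 3: prefer A, take drum from A; A=[gear,apple,lens] B=[tube,wedge,grate,beam,oval] C=[mast,axle,drum]
Tick 4: prefer B, take tube from B; A=[gear,apple,lens] B=[wedge,grate,beam,oval] C=[mast,axle,drum,tube]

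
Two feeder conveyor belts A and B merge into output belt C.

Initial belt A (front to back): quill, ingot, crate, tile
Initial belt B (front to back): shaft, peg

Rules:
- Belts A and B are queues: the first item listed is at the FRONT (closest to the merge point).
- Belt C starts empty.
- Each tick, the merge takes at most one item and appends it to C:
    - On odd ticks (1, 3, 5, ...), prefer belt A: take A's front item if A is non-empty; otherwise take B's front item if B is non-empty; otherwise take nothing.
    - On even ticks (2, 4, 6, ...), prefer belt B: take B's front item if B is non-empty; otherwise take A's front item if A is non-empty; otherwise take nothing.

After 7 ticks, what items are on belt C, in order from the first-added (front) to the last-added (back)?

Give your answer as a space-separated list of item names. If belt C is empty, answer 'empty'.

Answer: quill shaft ingot peg crate tile

Derivation:
Tick 1: prefer A, take quill from A; A=[ingot,crate,tile] B=[shaft,peg] C=[quill]
Tick 2: prefer B, take shaft from B; A=[ingot,crate,tile] B=[peg] C=[quill,shaft]
Tick 3: prefer A, take ingot from A; A=[crate,tile] B=[peg] C=[quill,shaft,ingot]
Tick 4: prefer B, take peg from B; A=[crate,tile] B=[-] C=[quill,shaft,ingot,peg]
Tick 5: prefer A, take crate from A; A=[tile] B=[-] C=[quill,shaft,ingot,peg,crate]
Tick 6: prefer B, take tile from A; A=[-] B=[-] C=[quill,shaft,ingot,peg,crate,tile]
Tick 7: prefer A, both empty, nothing taken; A=[-] B=[-] C=[quill,shaft,ingot,peg,crate,tile]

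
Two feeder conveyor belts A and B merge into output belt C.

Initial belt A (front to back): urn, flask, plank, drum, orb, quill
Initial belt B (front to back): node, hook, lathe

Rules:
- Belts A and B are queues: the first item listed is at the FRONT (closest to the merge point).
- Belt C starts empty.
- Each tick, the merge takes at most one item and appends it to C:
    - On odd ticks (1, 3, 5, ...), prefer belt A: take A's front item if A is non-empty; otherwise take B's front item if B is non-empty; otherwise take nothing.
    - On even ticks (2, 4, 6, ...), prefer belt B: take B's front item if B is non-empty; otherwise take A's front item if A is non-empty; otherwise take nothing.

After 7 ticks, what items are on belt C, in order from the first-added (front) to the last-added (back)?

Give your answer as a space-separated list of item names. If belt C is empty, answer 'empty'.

Tick 1: prefer A, take urn from A; A=[flask,plank,drum,orb,quill] B=[node,hook,lathe] C=[urn]
Tick 2: prefer B, take node from B; A=[flask,plank,drum,orb,quill] B=[hook,lathe] C=[urn,node]
Tick 3: prefer A, take flask from A; A=[plank,drum,orb,quill] B=[hook,lathe] C=[urn,node,flask]
Tick 4: prefer B, take hook from B; A=[plank,drum,orb,quill] B=[lathe] C=[urn,node,flask,hook]
Tick 5: prefer A, take plank from A; A=[drum,orb,quill] B=[lathe] C=[urn,node,flask,hook,plank]
Tick 6: prefer B, take lathe from B; A=[drum,orb,quill] B=[-] C=[urn,node,flask,hook,plank,lathe]
Tick 7: prefer A, take drum from A; A=[orb,quill] B=[-] C=[urn,node,flask,hook,plank,lathe,drum]

Answer: urn node flask hook plank lathe drum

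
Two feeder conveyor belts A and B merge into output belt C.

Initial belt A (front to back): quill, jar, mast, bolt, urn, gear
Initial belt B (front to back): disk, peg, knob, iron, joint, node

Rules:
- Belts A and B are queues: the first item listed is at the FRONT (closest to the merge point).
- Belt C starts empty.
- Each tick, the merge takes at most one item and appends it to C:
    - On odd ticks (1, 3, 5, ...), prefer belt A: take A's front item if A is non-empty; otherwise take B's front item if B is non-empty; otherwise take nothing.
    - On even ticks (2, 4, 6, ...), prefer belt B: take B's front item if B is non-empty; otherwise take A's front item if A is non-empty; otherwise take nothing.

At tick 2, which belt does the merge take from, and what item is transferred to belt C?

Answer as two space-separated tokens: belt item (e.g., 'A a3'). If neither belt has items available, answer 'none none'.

Tick 1: prefer A, take quill from A; A=[jar,mast,bolt,urn,gear] B=[disk,peg,knob,iron,joint,node] C=[quill]
Tick 2: prefer B, take disk from B; A=[jar,mast,bolt,urn,gear] B=[peg,knob,iron,joint,node] C=[quill,disk]

Answer: B disk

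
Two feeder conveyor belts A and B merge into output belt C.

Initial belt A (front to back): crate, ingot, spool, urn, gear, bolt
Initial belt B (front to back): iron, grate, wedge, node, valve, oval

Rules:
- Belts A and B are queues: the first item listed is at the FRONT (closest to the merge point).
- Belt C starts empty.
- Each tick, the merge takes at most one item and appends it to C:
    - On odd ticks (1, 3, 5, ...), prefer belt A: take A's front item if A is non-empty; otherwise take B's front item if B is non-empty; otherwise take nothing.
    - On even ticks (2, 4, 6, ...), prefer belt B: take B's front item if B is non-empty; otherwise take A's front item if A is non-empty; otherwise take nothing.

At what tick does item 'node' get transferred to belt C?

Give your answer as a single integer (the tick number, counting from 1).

Tick 1: prefer A, take crate from A; A=[ingot,spool,urn,gear,bolt] B=[iron,grate,wedge,node,valve,oval] C=[crate]
Tick 2: prefer B, take iron from B; A=[ingot,spool,urn,gear,bolt] B=[grate,wedge,node,valve,oval] C=[crate,iron]
Tick 3: prefer A, take ingot from A; A=[spool,urn,gear,bolt] B=[grate,wedge,node,valve,oval] C=[crate,iron,ingot]
Tick 4: prefer B, take grate from B; A=[spool,urn,gear,bolt] B=[wedge,node,valve,oval] C=[crate,iron,ingot,grate]
Tick 5: prefer A, take spool from A; A=[urn,gear,bolt] B=[wedge,node,valve,oval] C=[crate,iron,ingot,grate,spool]
Tick 6: prefer B, take wedge from B; A=[urn,gear,bolt] B=[node,valve,oval] C=[crate,iron,ingot,grate,spool,wedge]
Tick 7: prefer A, take urn from A; A=[gear,bolt] B=[node,valve,oval] C=[crate,iron,ingot,grate,spool,wedge,urn]
Tick 8: prefer B, take node from B; A=[gear,bolt] B=[valve,oval] C=[crate,iron,ingot,grate,spool,wedge,urn,node]

Answer: 8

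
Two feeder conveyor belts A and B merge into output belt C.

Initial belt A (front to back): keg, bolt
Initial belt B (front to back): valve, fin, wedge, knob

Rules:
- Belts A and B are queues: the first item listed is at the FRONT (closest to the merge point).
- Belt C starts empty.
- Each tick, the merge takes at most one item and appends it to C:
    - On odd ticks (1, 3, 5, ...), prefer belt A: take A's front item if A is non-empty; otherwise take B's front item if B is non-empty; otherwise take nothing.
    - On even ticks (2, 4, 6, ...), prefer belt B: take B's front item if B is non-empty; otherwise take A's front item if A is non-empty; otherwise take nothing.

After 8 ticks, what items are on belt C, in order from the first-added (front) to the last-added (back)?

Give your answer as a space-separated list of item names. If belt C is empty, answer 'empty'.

Tick 1: prefer A, take keg from A; A=[bolt] B=[valve,fin,wedge,knob] C=[keg]
Tick 2: prefer B, take valve from B; A=[bolt] B=[fin,wedge,knob] C=[keg,valve]
Tick 3: prefer A, take bolt from A; A=[-] B=[fin,wedge,knob] C=[keg,valve,bolt]
Tick 4: prefer B, take fin from B; A=[-] B=[wedge,knob] C=[keg,valve,bolt,fin]
Tick 5: prefer A, take wedge from B; A=[-] B=[knob] C=[keg,valve,bolt,fin,wedge]
Tick 6: prefer B, take knob from B; A=[-] B=[-] C=[keg,valve,bolt,fin,wedge,knob]
Tick 7: prefer A, both empty, nothing taken; A=[-] B=[-] C=[keg,valve,bolt,fin,wedge,knob]
Tick 8: prefer B, both empty, nothing taken; A=[-] B=[-] C=[keg,valve,bolt,fin,wedge,knob]

Answer: keg valve bolt fin wedge knob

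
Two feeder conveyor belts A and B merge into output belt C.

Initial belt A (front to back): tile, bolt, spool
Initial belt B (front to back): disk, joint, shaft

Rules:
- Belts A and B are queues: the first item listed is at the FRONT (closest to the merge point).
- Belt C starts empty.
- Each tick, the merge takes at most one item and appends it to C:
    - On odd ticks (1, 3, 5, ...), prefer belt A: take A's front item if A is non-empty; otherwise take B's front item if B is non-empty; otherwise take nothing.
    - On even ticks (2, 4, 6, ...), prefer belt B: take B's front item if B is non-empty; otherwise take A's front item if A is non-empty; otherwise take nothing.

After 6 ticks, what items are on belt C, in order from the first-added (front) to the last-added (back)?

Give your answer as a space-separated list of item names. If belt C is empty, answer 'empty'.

Tick 1: prefer A, take tile from A; A=[bolt,spool] B=[disk,joint,shaft] C=[tile]
Tick 2: prefer B, take disk from B; A=[bolt,spool] B=[joint,shaft] C=[tile,disk]
Tick 3: prefer A, take bolt from A; A=[spool] B=[joint,shaft] C=[tile,disk,bolt]
Tick 4: prefer B, take joint from B; A=[spool] B=[shaft] C=[tile,disk,bolt,joint]
Tick 5: prefer A, take spool from A; A=[-] B=[shaft] C=[tile,disk,bolt,joint,spool]
Tick 6: prefer B, take shaft from B; A=[-] B=[-] C=[tile,disk,bolt,joint,spool,shaft]

Answer: tile disk bolt joint spool shaft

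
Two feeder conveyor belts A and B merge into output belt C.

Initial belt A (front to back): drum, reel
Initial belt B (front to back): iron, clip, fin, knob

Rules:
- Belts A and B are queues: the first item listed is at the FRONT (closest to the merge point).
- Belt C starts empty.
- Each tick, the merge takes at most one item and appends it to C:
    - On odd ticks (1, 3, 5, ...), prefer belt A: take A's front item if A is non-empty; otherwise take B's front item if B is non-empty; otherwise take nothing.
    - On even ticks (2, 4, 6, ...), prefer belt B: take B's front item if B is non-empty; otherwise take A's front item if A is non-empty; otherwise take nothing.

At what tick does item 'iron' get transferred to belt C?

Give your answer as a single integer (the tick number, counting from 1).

Tick 1: prefer A, take drum from A; A=[reel] B=[iron,clip,fin,knob] C=[drum]
Tick 2: prefer B, take iron from B; A=[reel] B=[clip,fin,knob] C=[drum,iron]

Answer: 2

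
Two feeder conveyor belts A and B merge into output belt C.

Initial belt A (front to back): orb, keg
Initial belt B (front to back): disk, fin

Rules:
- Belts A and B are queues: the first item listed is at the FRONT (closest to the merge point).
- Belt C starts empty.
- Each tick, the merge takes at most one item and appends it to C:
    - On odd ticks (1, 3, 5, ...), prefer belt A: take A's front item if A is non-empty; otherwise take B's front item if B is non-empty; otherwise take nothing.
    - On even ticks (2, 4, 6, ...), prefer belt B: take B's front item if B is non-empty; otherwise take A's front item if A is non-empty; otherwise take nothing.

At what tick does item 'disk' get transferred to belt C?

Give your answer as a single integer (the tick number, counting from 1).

Tick 1: prefer A, take orb from A; A=[keg] B=[disk,fin] C=[orb]
Tick 2: prefer B, take disk from B; A=[keg] B=[fin] C=[orb,disk]

Answer: 2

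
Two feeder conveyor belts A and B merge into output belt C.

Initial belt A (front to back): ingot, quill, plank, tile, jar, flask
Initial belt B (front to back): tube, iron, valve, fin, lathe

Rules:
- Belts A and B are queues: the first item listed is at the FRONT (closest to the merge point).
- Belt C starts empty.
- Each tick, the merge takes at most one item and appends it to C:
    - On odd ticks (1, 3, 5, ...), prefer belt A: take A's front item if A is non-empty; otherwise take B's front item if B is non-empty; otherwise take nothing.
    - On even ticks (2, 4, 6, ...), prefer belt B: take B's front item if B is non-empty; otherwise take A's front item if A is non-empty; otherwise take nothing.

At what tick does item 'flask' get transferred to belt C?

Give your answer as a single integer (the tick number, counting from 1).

Tick 1: prefer A, take ingot from A; A=[quill,plank,tile,jar,flask] B=[tube,iron,valve,fin,lathe] C=[ingot]
Tick 2: prefer B, take tube from B; A=[quill,plank,tile,jar,flask] B=[iron,valve,fin,lathe] C=[ingot,tube]
Tick 3: prefer A, take quill from A; A=[plank,tile,jar,flask] B=[iron,valve,fin,lathe] C=[ingot,tube,quill]
Tick 4: prefer B, take iron from B; A=[plank,tile,jar,flask] B=[valve,fin,lathe] C=[ingot,tube,quill,iron]
Tick 5: prefer A, take plank from A; A=[tile,jar,flask] B=[valve,fin,lathe] C=[ingot,tube,quill,iron,plank]
Tick 6: prefer B, take valve from B; A=[tile,jar,flask] B=[fin,lathe] C=[ingot,tube,quill,iron,plank,valve]
Tick 7: prefer A, take tile from A; A=[jar,flask] B=[fin,lathe] C=[ingot,tube,quill,iron,plank,valve,tile]
Tick 8: prefer B, take fin from B; A=[jar,flask] B=[lathe] C=[ingot,tube,quill,iron,plank,valve,tile,fin]
Tick 9: prefer A, take jar from A; A=[flask] B=[lathe] C=[ingot,tube,quill,iron,plank,valve,tile,fin,jar]
Tick 10: prefer B, take lathe from B; A=[flask] B=[-] C=[ingot,tube,quill,iron,plank,valve,tile,fin,jar,lathe]
Tick 11: prefer A, take flask from A; A=[-] B=[-] C=[ingot,tube,quill,iron,plank,valve,tile,fin,jar,lathe,flask]

Answer: 11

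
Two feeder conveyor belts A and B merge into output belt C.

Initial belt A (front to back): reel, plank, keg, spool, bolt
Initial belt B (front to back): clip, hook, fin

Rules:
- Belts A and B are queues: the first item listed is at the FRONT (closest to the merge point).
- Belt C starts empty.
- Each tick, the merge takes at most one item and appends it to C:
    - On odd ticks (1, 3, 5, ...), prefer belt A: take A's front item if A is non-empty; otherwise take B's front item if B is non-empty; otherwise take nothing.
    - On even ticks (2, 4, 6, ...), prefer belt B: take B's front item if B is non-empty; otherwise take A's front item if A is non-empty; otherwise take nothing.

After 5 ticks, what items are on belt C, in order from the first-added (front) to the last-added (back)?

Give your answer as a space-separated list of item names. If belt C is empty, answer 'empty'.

Answer: reel clip plank hook keg

Derivation:
Tick 1: prefer A, take reel from A; A=[plank,keg,spool,bolt] B=[clip,hook,fin] C=[reel]
Tick 2: prefer B, take clip from B; A=[plank,keg,spool,bolt] B=[hook,fin] C=[reel,clip]
Tick 3: prefer A, take plank from A; A=[keg,spool,bolt] B=[hook,fin] C=[reel,clip,plank]
Tick 4: prefer B, take hook from B; A=[keg,spool,bolt] B=[fin] C=[reel,clip,plank,hook]
Tick 5: prefer A, take keg from A; A=[spool,bolt] B=[fin] C=[reel,clip,plank,hook,keg]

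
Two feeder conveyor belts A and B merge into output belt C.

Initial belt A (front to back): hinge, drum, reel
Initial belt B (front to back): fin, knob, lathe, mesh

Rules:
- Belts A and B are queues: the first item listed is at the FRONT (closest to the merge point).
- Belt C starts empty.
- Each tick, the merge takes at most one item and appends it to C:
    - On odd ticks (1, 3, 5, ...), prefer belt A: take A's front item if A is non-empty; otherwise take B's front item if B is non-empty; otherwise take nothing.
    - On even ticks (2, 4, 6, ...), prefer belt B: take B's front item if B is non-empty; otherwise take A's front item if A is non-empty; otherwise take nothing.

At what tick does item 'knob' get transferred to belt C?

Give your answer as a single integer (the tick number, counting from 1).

Tick 1: prefer A, take hinge from A; A=[drum,reel] B=[fin,knob,lathe,mesh] C=[hinge]
Tick 2: prefer B, take fin from B; A=[drum,reel] B=[knob,lathe,mesh] C=[hinge,fin]
Tick 3: prefer A, take drum from A; A=[reel] B=[knob,lathe,mesh] C=[hinge,fin,drum]
Tick 4: prefer B, take knob from B; A=[reel] B=[lathe,mesh] C=[hinge,fin,drum,knob]

Answer: 4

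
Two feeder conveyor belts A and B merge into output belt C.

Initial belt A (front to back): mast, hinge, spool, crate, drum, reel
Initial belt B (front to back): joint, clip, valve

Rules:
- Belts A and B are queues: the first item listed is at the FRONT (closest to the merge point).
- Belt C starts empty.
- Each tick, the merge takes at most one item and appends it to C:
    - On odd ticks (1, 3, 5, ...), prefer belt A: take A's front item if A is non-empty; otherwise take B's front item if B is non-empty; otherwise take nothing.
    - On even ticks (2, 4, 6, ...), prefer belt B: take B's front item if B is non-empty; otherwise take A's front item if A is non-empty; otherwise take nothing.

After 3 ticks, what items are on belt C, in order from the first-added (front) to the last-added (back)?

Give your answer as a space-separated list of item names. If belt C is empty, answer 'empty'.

Tick 1: prefer A, take mast from A; A=[hinge,spool,crate,drum,reel] B=[joint,clip,valve] C=[mast]
Tick 2: prefer B, take joint from B; A=[hinge,spool,crate,drum,reel] B=[clip,valve] C=[mast,joint]
Tick 3: prefer A, take hinge from A; A=[spool,crate,drum,reel] B=[clip,valve] C=[mast,joint,hinge]

Answer: mast joint hinge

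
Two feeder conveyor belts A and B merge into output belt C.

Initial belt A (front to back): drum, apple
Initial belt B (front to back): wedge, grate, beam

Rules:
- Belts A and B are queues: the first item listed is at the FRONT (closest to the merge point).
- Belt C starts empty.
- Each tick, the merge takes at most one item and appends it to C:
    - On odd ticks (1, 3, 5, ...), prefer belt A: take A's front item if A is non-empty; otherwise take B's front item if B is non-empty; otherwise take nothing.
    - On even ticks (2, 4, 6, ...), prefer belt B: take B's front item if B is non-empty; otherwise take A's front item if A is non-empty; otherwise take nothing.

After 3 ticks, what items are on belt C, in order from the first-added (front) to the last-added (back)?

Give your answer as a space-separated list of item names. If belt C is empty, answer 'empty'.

Tick 1: prefer A, take drum from A; A=[apple] B=[wedge,grate,beam] C=[drum]
Tick 2: prefer B, take wedge from B; A=[apple] B=[grate,beam] C=[drum,wedge]
Tick 3: prefer A, take apple from A; A=[-] B=[grate,beam] C=[drum,wedge,apple]

Answer: drum wedge apple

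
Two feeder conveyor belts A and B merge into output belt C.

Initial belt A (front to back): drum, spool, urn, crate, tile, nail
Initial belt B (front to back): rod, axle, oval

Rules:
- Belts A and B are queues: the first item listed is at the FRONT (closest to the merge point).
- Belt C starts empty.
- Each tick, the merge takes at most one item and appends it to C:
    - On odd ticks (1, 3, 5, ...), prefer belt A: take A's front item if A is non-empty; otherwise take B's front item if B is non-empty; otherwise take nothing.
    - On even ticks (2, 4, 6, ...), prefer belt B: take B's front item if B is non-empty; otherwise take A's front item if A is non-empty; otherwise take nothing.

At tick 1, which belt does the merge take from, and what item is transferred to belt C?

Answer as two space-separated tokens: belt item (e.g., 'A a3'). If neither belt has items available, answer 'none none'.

Answer: A drum

Derivation:
Tick 1: prefer A, take drum from A; A=[spool,urn,crate,tile,nail] B=[rod,axle,oval] C=[drum]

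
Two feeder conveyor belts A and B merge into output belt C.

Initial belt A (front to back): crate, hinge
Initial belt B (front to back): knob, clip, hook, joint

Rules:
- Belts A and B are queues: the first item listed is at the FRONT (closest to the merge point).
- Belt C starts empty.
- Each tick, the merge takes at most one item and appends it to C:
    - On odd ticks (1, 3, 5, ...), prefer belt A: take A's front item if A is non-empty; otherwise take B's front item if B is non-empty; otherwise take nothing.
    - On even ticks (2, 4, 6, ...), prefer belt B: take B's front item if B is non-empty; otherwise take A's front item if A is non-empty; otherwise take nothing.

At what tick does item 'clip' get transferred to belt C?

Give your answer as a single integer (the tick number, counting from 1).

Tick 1: prefer A, take crate from A; A=[hinge] B=[knob,clip,hook,joint] C=[crate]
Tick 2: prefer B, take knob from B; A=[hinge] B=[clip,hook,joint] C=[crate,knob]
Tick 3: prefer A, take hinge from A; A=[-] B=[clip,hook,joint] C=[crate,knob,hinge]
Tick 4: prefer B, take clip from B; A=[-] B=[hook,joint] C=[crate,knob,hinge,clip]

Answer: 4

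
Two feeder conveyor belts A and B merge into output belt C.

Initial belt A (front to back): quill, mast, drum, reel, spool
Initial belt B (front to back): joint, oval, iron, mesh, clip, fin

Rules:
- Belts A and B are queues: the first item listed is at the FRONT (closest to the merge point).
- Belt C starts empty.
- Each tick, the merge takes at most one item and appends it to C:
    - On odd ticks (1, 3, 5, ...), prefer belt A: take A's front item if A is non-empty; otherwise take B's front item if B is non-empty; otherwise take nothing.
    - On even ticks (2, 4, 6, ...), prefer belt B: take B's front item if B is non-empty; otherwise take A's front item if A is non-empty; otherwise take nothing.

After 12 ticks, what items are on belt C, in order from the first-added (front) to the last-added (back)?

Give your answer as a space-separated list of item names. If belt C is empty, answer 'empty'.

Tick 1: prefer A, take quill from A; A=[mast,drum,reel,spool] B=[joint,oval,iron,mesh,clip,fin] C=[quill]
Tick 2: prefer B, take joint from B; A=[mast,drum,reel,spool] B=[oval,iron,mesh,clip,fin] C=[quill,joint]
Tick 3: prefer A, take mast from A; A=[drum,reel,spool] B=[oval,iron,mesh,clip,fin] C=[quill,joint,mast]
Tick 4: prefer B, take oval from B; A=[drum,reel,spool] B=[iron,mesh,clip,fin] C=[quill,joint,mast,oval]
Tick 5: prefer A, take drum from A; A=[reel,spool] B=[iron,mesh,clip,fin] C=[quill,joint,mast,oval,drum]
Tick 6: prefer B, take iron from B; A=[reel,spool] B=[mesh,clip,fin] C=[quill,joint,mast,oval,drum,iron]
Tick 7: prefer A, take reel from A; A=[spool] B=[mesh,clip,fin] C=[quill,joint,mast,oval,drum,iron,reel]
Tick 8: prefer B, take mesh from B; A=[spool] B=[clip,fin] C=[quill,joint,mast,oval,drum,iron,reel,mesh]
Tick 9: prefer A, take spool from A; A=[-] B=[clip,fin] C=[quill,joint,mast,oval,drum,iron,reel,mesh,spool]
Tick 10: prefer B, take clip from B; A=[-] B=[fin] C=[quill,joint,mast,oval,drum,iron,reel,mesh,spool,clip]
Tick 11: prefer A, take fin from B; A=[-] B=[-] C=[quill,joint,mast,oval,drum,iron,reel,mesh,spool,clip,fin]
Tick 12: prefer B, both empty, nothing taken; A=[-] B=[-] C=[quill,joint,mast,oval,drum,iron,reel,mesh,spool,clip,fin]

Answer: quill joint mast oval drum iron reel mesh spool clip fin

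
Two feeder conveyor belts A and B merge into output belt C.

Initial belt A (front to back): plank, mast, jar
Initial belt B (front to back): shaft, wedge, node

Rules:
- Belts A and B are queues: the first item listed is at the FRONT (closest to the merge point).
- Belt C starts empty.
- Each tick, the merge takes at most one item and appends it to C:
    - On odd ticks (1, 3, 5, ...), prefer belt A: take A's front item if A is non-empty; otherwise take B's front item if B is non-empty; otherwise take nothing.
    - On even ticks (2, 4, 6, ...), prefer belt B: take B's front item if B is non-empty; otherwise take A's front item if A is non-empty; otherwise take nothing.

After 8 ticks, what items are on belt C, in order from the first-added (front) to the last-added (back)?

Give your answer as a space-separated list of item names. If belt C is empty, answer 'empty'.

Answer: plank shaft mast wedge jar node

Derivation:
Tick 1: prefer A, take plank from A; A=[mast,jar] B=[shaft,wedge,node] C=[plank]
Tick 2: prefer B, take shaft from B; A=[mast,jar] B=[wedge,node] C=[plank,shaft]
Tick 3: prefer A, take mast from A; A=[jar] B=[wedge,node] C=[plank,shaft,mast]
Tick 4: prefer B, take wedge from B; A=[jar] B=[node] C=[plank,shaft,mast,wedge]
Tick 5: prefer A, take jar from A; A=[-] B=[node] C=[plank,shaft,mast,wedge,jar]
Tick 6: prefer B, take node from B; A=[-] B=[-] C=[plank,shaft,mast,wedge,jar,node]
Tick 7: prefer A, both empty, nothing taken; A=[-] B=[-] C=[plank,shaft,mast,wedge,jar,node]
Tick 8: prefer B, both empty, nothing taken; A=[-] B=[-] C=[plank,shaft,mast,wedge,jar,node]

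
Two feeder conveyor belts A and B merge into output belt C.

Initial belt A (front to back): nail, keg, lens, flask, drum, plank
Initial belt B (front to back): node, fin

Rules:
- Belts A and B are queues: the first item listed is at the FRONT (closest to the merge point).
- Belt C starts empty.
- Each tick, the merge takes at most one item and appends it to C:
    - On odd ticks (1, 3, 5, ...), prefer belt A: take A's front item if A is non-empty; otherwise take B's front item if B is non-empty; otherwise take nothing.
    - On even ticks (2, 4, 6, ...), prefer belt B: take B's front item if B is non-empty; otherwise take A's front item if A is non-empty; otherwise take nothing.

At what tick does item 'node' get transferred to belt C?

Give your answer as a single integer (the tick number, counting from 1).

Tick 1: prefer A, take nail from A; A=[keg,lens,flask,drum,plank] B=[node,fin] C=[nail]
Tick 2: prefer B, take node from B; A=[keg,lens,flask,drum,plank] B=[fin] C=[nail,node]

Answer: 2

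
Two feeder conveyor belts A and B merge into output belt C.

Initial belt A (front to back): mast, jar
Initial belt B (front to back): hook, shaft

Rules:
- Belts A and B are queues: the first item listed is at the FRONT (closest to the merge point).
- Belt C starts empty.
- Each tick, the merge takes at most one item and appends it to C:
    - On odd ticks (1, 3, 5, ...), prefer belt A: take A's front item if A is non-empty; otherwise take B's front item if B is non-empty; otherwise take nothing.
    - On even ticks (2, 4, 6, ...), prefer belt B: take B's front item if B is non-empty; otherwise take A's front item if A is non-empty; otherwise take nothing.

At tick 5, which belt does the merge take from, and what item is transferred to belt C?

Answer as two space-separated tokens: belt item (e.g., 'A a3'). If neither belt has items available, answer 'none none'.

Answer: none none

Derivation:
Tick 1: prefer A, take mast from A; A=[jar] B=[hook,shaft] C=[mast]
Tick 2: prefer B, take hook from B; A=[jar] B=[shaft] C=[mast,hook]
Tick 3: prefer A, take jar from A; A=[-] B=[shaft] C=[mast,hook,jar]
Tick 4: prefer B, take shaft from B; A=[-] B=[-] C=[mast,hook,jar,shaft]
Tick 5: prefer A, both empty, nothing taken; A=[-] B=[-] C=[mast,hook,jar,shaft]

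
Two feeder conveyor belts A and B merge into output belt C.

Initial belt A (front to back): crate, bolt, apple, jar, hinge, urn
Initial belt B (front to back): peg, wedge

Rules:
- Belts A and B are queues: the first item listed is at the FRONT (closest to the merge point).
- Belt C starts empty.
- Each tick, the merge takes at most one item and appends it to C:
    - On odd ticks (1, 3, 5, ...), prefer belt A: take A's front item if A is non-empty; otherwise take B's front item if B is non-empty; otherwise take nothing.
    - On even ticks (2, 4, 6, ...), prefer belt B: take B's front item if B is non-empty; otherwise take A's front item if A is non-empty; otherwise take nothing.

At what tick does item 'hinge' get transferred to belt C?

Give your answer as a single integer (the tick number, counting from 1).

Answer: 7

Derivation:
Tick 1: prefer A, take crate from A; A=[bolt,apple,jar,hinge,urn] B=[peg,wedge] C=[crate]
Tick 2: prefer B, take peg from B; A=[bolt,apple,jar,hinge,urn] B=[wedge] C=[crate,peg]
Tick 3: prefer A, take bolt from A; A=[apple,jar,hinge,urn] B=[wedge] C=[crate,peg,bolt]
Tick 4: prefer B, take wedge from B; A=[apple,jar,hinge,urn] B=[-] C=[crate,peg,bolt,wedge]
Tick 5: prefer A, take apple from A; A=[jar,hinge,urn] B=[-] C=[crate,peg,bolt,wedge,apple]
Tick 6: prefer B, take jar from A; A=[hinge,urn] B=[-] C=[crate,peg,bolt,wedge,apple,jar]
Tick 7: prefer A, take hinge from A; A=[urn] B=[-] C=[crate,peg,bolt,wedge,apple,jar,hinge]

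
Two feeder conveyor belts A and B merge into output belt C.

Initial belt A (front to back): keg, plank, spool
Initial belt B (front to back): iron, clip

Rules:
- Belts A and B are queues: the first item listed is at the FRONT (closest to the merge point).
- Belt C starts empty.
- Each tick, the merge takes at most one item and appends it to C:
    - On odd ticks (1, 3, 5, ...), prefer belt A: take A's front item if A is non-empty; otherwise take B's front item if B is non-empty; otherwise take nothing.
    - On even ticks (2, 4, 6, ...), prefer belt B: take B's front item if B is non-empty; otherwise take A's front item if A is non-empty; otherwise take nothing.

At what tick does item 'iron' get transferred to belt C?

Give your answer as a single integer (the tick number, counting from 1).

Tick 1: prefer A, take keg from A; A=[plank,spool] B=[iron,clip] C=[keg]
Tick 2: prefer B, take iron from B; A=[plank,spool] B=[clip] C=[keg,iron]

Answer: 2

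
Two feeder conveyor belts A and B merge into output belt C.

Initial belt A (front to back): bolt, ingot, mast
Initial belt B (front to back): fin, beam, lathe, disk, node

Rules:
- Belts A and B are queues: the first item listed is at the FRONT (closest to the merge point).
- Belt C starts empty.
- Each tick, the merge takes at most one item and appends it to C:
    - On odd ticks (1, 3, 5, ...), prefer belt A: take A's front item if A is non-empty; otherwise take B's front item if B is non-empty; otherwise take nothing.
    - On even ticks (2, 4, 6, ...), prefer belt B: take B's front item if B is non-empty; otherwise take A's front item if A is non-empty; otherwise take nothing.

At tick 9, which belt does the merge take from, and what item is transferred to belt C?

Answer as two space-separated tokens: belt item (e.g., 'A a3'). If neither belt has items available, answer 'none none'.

Answer: none none

Derivation:
Tick 1: prefer A, take bolt from A; A=[ingot,mast] B=[fin,beam,lathe,disk,node] C=[bolt]
Tick 2: prefer B, take fin from B; A=[ingot,mast] B=[beam,lathe,disk,node] C=[bolt,fin]
Tick 3: prefer A, take ingot from A; A=[mast] B=[beam,lathe,disk,node] C=[bolt,fin,ingot]
Tick 4: prefer B, take beam from B; A=[mast] B=[lathe,disk,node] C=[bolt,fin,ingot,beam]
Tick 5: prefer A, take mast from A; A=[-] B=[lathe,disk,node] C=[bolt,fin,ingot,beam,mast]
Tick 6: prefer B, take lathe from B; A=[-] B=[disk,node] C=[bolt,fin,ingot,beam,mast,lathe]
Tick 7: prefer A, take disk from B; A=[-] B=[node] C=[bolt,fin,ingot,beam,mast,lathe,disk]
Tick 8: prefer B, take node from B; A=[-] B=[-] C=[bolt,fin,ingot,beam,mast,lathe,disk,node]
Tick 9: prefer A, both empty, nothing taken; A=[-] B=[-] C=[bolt,fin,ingot,beam,mast,lathe,disk,node]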